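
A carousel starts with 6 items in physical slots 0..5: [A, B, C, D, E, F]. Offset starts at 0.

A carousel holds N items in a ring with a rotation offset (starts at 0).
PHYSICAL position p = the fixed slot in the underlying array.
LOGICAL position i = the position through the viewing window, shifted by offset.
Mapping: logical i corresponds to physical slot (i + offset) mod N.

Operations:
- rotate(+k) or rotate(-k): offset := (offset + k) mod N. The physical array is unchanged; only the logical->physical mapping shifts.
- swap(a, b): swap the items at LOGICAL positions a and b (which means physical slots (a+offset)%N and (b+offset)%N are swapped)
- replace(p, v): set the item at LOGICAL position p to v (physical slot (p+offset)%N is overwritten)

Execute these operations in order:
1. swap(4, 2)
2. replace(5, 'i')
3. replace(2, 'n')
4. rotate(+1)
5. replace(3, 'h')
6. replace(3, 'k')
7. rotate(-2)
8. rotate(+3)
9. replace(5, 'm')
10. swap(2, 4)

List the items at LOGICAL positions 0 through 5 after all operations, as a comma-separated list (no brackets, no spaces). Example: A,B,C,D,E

After op 1 (swap(4, 2)): offset=0, physical=[A,B,E,D,C,F], logical=[A,B,E,D,C,F]
After op 2 (replace(5, 'i')): offset=0, physical=[A,B,E,D,C,i], logical=[A,B,E,D,C,i]
After op 3 (replace(2, 'n')): offset=0, physical=[A,B,n,D,C,i], logical=[A,B,n,D,C,i]
After op 4 (rotate(+1)): offset=1, physical=[A,B,n,D,C,i], logical=[B,n,D,C,i,A]
After op 5 (replace(3, 'h')): offset=1, physical=[A,B,n,D,h,i], logical=[B,n,D,h,i,A]
After op 6 (replace(3, 'k')): offset=1, physical=[A,B,n,D,k,i], logical=[B,n,D,k,i,A]
After op 7 (rotate(-2)): offset=5, physical=[A,B,n,D,k,i], logical=[i,A,B,n,D,k]
After op 8 (rotate(+3)): offset=2, physical=[A,B,n,D,k,i], logical=[n,D,k,i,A,B]
After op 9 (replace(5, 'm')): offset=2, physical=[A,m,n,D,k,i], logical=[n,D,k,i,A,m]
After op 10 (swap(2, 4)): offset=2, physical=[k,m,n,D,A,i], logical=[n,D,A,i,k,m]

Answer: n,D,A,i,k,m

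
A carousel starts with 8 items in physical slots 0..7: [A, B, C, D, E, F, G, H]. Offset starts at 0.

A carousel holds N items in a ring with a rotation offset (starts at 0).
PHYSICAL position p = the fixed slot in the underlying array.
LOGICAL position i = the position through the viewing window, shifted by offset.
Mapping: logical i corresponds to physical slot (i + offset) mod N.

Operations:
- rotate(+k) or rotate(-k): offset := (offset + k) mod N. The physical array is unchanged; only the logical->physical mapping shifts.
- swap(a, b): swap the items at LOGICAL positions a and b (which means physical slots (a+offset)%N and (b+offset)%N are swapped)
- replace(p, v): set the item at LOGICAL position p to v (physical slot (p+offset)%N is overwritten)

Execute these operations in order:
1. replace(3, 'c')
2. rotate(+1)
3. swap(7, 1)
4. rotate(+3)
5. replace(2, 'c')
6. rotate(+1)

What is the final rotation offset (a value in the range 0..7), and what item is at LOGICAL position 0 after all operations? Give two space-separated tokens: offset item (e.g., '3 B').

Answer: 5 F

Derivation:
After op 1 (replace(3, 'c')): offset=0, physical=[A,B,C,c,E,F,G,H], logical=[A,B,C,c,E,F,G,H]
After op 2 (rotate(+1)): offset=1, physical=[A,B,C,c,E,F,G,H], logical=[B,C,c,E,F,G,H,A]
After op 3 (swap(7, 1)): offset=1, physical=[C,B,A,c,E,F,G,H], logical=[B,A,c,E,F,G,H,C]
After op 4 (rotate(+3)): offset=4, physical=[C,B,A,c,E,F,G,H], logical=[E,F,G,H,C,B,A,c]
After op 5 (replace(2, 'c')): offset=4, physical=[C,B,A,c,E,F,c,H], logical=[E,F,c,H,C,B,A,c]
After op 6 (rotate(+1)): offset=5, physical=[C,B,A,c,E,F,c,H], logical=[F,c,H,C,B,A,c,E]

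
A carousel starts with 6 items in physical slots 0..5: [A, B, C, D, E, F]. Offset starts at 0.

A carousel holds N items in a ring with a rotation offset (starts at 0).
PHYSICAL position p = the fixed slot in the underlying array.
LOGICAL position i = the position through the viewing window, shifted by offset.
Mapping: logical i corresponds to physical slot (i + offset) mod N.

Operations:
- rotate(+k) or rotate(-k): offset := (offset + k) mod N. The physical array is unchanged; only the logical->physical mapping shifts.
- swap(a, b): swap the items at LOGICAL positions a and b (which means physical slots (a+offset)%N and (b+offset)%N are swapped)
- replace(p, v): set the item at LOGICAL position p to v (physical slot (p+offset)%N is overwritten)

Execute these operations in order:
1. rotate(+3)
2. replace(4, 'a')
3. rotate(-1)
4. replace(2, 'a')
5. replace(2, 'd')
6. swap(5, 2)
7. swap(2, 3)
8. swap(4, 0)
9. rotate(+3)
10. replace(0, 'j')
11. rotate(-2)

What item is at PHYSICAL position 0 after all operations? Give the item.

After op 1 (rotate(+3)): offset=3, physical=[A,B,C,D,E,F], logical=[D,E,F,A,B,C]
After op 2 (replace(4, 'a')): offset=3, physical=[A,a,C,D,E,F], logical=[D,E,F,A,a,C]
After op 3 (rotate(-1)): offset=2, physical=[A,a,C,D,E,F], logical=[C,D,E,F,A,a]
After op 4 (replace(2, 'a')): offset=2, physical=[A,a,C,D,a,F], logical=[C,D,a,F,A,a]
After op 5 (replace(2, 'd')): offset=2, physical=[A,a,C,D,d,F], logical=[C,D,d,F,A,a]
After op 6 (swap(5, 2)): offset=2, physical=[A,d,C,D,a,F], logical=[C,D,a,F,A,d]
After op 7 (swap(2, 3)): offset=2, physical=[A,d,C,D,F,a], logical=[C,D,F,a,A,d]
After op 8 (swap(4, 0)): offset=2, physical=[C,d,A,D,F,a], logical=[A,D,F,a,C,d]
After op 9 (rotate(+3)): offset=5, physical=[C,d,A,D,F,a], logical=[a,C,d,A,D,F]
After op 10 (replace(0, 'j')): offset=5, physical=[C,d,A,D,F,j], logical=[j,C,d,A,D,F]
After op 11 (rotate(-2)): offset=3, physical=[C,d,A,D,F,j], logical=[D,F,j,C,d,A]

Answer: C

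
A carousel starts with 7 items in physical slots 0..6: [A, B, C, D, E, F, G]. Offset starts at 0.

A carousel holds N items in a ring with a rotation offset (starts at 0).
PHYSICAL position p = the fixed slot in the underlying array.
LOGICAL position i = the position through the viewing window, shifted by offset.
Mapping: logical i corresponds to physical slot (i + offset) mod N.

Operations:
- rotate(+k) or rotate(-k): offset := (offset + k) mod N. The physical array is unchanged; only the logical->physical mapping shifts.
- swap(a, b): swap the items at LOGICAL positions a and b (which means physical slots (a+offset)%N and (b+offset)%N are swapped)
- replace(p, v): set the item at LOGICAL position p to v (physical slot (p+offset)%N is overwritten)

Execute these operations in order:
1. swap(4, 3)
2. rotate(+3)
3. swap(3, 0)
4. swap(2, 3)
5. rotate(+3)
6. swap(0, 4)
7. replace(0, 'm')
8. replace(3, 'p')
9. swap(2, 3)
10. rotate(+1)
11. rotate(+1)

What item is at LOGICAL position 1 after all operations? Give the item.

Answer: B

Derivation:
After op 1 (swap(4, 3)): offset=0, physical=[A,B,C,E,D,F,G], logical=[A,B,C,E,D,F,G]
After op 2 (rotate(+3)): offset=3, physical=[A,B,C,E,D,F,G], logical=[E,D,F,G,A,B,C]
After op 3 (swap(3, 0)): offset=3, physical=[A,B,C,G,D,F,E], logical=[G,D,F,E,A,B,C]
After op 4 (swap(2, 3)): offset=3, physical=[A,B,C,G,D,E,F], logical=[G,D,E,F,A,B,C]
After op 5 (rotate(+3)): offset=6, physical=[A,B,C,G,D,E,F], logical=[F,A,B,C,G,D,E]
After op 6 (swap(0, 4)): offset=6, physical=[A,B,C,F,D,E,G], logical=[G,A,B,C,F,D,E]
After op 7 (replace(0, 'm')): offset=6, physical=[A,B,C,F,D,E,m], logical=[m,A,B,C,F,D,E]
After op 8 (replace(3, 'p')): offset=6, physical=[A,B,p,F,D,E,m], logical=[m,A,B,p,F,D,E]
After op 9 (swap(2, 3)): offset=6, physical=[A,p,B,F,D,E,m], logical=[m,A,p,B,F,D,E]
After op 10 (rotate(+1)): offset=0, physical=[A,p,B,F,D,E,m], logical=[A,p,B,F,D,E,m]
After op 11 (rotate(+1)): offset=1, physical=[A,p,B,F,D,E,m], logical=[p,B,F,D,E,m,A]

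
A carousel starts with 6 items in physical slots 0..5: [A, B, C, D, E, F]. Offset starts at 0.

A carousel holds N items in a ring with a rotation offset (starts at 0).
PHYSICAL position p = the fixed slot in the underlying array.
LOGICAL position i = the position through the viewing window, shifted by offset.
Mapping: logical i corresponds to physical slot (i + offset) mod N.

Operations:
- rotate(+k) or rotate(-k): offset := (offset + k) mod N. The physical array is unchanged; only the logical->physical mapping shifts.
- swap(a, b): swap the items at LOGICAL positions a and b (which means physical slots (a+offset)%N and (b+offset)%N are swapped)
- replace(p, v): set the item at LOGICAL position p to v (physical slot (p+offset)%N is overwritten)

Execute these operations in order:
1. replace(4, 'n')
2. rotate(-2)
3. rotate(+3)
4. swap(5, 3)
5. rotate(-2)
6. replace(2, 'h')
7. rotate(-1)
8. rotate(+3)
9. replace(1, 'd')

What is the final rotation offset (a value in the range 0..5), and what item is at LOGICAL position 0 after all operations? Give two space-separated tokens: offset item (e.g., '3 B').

After op 1 (replace(4, 'n')): offset=0, physical=[A,B,C,D,n,F], logical=[A,B,C,D,n,F]
After op 2 (rotate(-2)): offset=4, physical=[A,B,C,D,n,F], logical=[n,F,A,B,C,D]
After op 3 (rotate(+3)): offset=1, physical=[A,B,C,D,n,F], logical=[B,C,D,n,F,A]
After op 4 (swap(5, 3)): offset=1, physical=[n,B,C,D,A,F], logical=[B,C,D,A,F,n]
After op 5 (rotate(-2)): offset=5, physical=[n,B,C,D,A,F], logical=[F,n,B,C,D,A]
After op 6 (replace(2, 'h')): offset=5, physical=[n,h,C,D,A,F], logical=[F,n,h,C,D,A]
After op 7 (rotate(-1)): offset=4, physical=[n,h,C,D,A,F], logical=[A,F,n,h,C,D]
After op 8 (rotate(+3)): offset=1, physical=[n,h,C,D,A,F], logical=[h,C,D,A,F,n]
After op 9 (replace(1, 'd')): offset=1, physical=[n,h,d,D,A,F], logical=[h,d,D,A,F,n]

Answer: 1 h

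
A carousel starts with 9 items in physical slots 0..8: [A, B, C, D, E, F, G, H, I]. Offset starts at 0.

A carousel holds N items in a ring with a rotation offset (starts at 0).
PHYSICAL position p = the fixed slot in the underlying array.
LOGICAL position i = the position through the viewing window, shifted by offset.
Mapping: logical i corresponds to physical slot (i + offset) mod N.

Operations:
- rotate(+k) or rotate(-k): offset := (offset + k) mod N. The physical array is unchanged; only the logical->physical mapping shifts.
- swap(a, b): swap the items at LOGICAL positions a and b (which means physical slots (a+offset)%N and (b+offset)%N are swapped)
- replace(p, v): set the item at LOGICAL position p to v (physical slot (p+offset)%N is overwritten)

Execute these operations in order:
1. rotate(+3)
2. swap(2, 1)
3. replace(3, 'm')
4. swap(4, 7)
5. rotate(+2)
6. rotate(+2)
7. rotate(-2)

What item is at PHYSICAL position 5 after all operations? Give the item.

After op 1 (rotate(+3)): offset=3, physical=[A,B,C,D,E,F,G,H,I], logical=[D,E,F,G,H,I,A,B,C]
After op 2 (swap(2, 1)): offset=3, physical=[A,B,C,D,F,E,G,H,I], logical=[D,F,E,G,H,I,A,B,C]
After op 3 (replace(3, 'm')): offset=3, physical=[A,B,C,D,F,E,m,H,I], logical=[D,F,E,m,H,I,A,B,C]
After op 4 (swap(4, 7)): offset=3, physical=[A,H,C,D,F,E,m,B,I], logical=[D,F,E,m,B,I,A,H,C]
After op 5 (rotate(+2)): offset=5, physical=[A,H,C,D,F,E,m,B,I], logical=[E,m,B,I,A,H,C,D,F]
After op 6 (rotate(+2)): offset=7, physical=[A,H,C,D,F,E,m,B,I], logical=[B,I,A,H,C,D,F,E,m]
After op 7 (rotate(-2)): offset=5, physical=[A,H,C,D,F,E,m,B,I], logical=[E,m,B,I,A,H,C,D,F]

Answer: E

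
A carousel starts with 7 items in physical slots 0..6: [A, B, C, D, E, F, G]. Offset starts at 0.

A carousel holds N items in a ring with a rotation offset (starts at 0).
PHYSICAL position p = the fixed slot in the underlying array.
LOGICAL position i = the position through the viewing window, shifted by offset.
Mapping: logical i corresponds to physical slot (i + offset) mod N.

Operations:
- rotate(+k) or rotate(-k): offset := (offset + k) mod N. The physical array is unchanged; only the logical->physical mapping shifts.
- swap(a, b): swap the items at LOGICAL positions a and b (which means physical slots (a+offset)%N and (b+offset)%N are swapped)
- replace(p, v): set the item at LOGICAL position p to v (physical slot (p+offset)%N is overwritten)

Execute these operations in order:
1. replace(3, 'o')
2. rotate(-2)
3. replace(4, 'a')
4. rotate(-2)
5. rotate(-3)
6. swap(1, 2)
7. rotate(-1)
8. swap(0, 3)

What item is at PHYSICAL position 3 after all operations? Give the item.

Answer: o

Derivation:
After op 1 (replace(3, 'o')): offset=0, physical=[A,B,C,o,E,F,G], logical=[A,B,C,o,E,F,G]
After op 2 (rotate(-2)): offset=5, physical=[A,B,C,o,E,F,G], logical=[F,G,A,B,C,o,E]
After op 3 (replace(4, 'a')): offset=5, physical=[A,B,a,o,E,F,G], logical=[F,G,A,B,a,o,E]
After op 4 (rotate(-2)): offset=3, physical=[A,B,a,o,E,F,G], logical=[o,E,F,G,A,B,a]
After op 5 (rotate(-3)): offset=0, physical=[A,B,a,o,E,F,G], logical=[A,B,a,o,E,F,G]
After op 6 (swap(1, 2)): offset=0, physical=[A,a,B,o,E,F,G], logical=[A,a,B,o,E,F,G]
After op 7 (rotate(-1)): offset=6, physical=[A,a,B,o,E,F,G], logical=[G,A,a,B,o,E,F]
After op 8 (swap(0, 3)): offset=6, physical=[A,a,G,o,E,F,B], logical=[B,A,a,G,o,E,F]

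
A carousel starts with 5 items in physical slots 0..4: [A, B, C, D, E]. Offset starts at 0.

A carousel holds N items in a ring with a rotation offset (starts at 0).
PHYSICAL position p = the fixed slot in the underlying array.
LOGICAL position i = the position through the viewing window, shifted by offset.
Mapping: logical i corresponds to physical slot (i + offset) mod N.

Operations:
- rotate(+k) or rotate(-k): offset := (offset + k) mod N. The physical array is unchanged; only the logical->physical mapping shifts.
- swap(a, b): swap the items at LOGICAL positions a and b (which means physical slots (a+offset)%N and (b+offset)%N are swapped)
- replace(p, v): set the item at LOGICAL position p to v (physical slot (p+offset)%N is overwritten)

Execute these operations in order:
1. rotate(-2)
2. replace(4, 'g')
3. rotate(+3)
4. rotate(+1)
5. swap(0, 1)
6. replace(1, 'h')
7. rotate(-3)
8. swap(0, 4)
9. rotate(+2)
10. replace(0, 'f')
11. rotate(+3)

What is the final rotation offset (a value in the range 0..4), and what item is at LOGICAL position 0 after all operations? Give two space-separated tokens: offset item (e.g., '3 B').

After op 1 (rotate(-2)): offset=3, physical=[A,B,C,D,E], logical=[D,E,A,B,C]
After op 2 (replace(4, 'g')): offset=3, physical=[A,B,g,D,E], logical=[D,E,A,B,g]
After op 3 (rotate(+3)): offset=1, physical=[A,B,g,D,E], logical=[B,g,D,E,A]
After op 4 (rotate(+1)): offset=2, physical=[A,B,g,D,E], logical=[g,D,E,A,B]
After op 5 (swap(0, 1)): offset=2, physical=[A,B,D,g,E], logical=[D,g,E,A,B]
After op 6 (replace(1, 'h')): offset=2, physical=[A,B,D,h,E], logical=[D,h,E,A,B]
After op 7 (rotate(-3)): offset=4, physical=[A,B,D,h,E], logical=[E,A,B,D,h]
After op 8 (swap(0, 4)): offset=4, physical=[A,B,D,E,h], logical=[h,A,B,D,E]
After op 9 (rotate(+2)): offset=1, physical=[A,B,D,E,h], logical=[B,D,E,h,A]
After op 10 (replace(0, 'f')): offset=1, physical=[A,f,D,E,h], logical=[f,D,E,h,A]
After op 11 (rotate(+3)): offset=4, physical=[A,f,D,E,h], logical=[h,A,f,D,E]

Answer: 4 h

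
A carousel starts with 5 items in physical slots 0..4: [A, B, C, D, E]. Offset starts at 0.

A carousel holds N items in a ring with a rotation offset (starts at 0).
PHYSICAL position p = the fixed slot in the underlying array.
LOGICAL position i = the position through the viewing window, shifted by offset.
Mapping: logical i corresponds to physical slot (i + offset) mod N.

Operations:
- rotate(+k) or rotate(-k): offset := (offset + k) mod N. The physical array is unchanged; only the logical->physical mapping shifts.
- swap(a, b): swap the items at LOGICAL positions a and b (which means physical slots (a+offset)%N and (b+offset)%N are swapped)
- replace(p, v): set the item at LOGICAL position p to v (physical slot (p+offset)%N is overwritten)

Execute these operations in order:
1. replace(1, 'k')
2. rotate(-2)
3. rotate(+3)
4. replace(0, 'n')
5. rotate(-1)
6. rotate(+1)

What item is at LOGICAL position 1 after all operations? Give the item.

Answer: C

Derivation:
After op 1 (replace(1, 'k')): offset=0, physical=[A,k,C,D,E], logical=[A,k,C,D,E]
After op 2 (rotate(-2)): offset=3, physical=[A,k,C,D,E], logical=[D,E,A,k,C]
After op 3 (rotate(+3)): offset=1, physical=[A,k,C,D,E], logical=[k,C,D,E,A]
After op 4 (replace(0, 'n')): offset=1, physical=[A,n,C,D,E], logical=[n,C,D,E,A]
After op 5 (rotate(-1)): offset=0, physical=[A,n,C,D,E], logical=[A,n,C,D,E]
After op 6 (rotate(+1)): offset=1, physical=[A,n,C,D,E], logical=[n,C,D,E,A]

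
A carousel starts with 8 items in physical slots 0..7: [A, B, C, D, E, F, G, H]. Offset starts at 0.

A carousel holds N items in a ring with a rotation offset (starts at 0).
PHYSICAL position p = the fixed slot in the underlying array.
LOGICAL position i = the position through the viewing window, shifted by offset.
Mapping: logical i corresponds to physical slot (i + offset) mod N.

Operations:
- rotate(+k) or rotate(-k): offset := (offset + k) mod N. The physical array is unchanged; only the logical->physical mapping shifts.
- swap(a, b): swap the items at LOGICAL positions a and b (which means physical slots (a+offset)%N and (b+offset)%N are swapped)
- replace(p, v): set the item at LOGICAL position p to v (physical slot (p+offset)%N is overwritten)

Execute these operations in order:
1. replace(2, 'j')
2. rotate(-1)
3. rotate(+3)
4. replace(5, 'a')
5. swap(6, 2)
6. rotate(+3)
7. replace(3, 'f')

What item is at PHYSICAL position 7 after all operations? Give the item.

Answer: a

Derivation:
After op 1 (replace(2, 'j')): offset=0, physical=[A,B,j,D,E,F,G,H], logical=[A,B,j,D,E,F,G,H]
After op 2 (rotate(-1)): offset=7, physical=[A,B,j,D,E,F,G,H], logical=[H,A,B,j,D,E,F,G]
After op 3 (rotate(+3)): offset=2, physical=[A,B,j,D,E,F,G,H], logical=[j,D,E,F,G,H,A,B]
After op 4 (replace(5, 'a')): offset=2, physical=[A,B,j,D,E,F,G,a], logical=[j,D,E,F,G,a,A,B]
After op 5 (swap(6, 2)): offset=2, physical=[E,B,j,D,A,F,G,a], logical=[j,D,A,F,G,a,E,B]
After op 6 (rotate(+3)): offset=5, physical=[E,B,j,D,A,F,G,a], logical=[F,G,a,E,B,j,D,A]
After op 7 (replace(3, 'f')): offset=5, physical=[f,B,j,D,A,F,G,a], logical=[F,G,a,f,B,j,D,A]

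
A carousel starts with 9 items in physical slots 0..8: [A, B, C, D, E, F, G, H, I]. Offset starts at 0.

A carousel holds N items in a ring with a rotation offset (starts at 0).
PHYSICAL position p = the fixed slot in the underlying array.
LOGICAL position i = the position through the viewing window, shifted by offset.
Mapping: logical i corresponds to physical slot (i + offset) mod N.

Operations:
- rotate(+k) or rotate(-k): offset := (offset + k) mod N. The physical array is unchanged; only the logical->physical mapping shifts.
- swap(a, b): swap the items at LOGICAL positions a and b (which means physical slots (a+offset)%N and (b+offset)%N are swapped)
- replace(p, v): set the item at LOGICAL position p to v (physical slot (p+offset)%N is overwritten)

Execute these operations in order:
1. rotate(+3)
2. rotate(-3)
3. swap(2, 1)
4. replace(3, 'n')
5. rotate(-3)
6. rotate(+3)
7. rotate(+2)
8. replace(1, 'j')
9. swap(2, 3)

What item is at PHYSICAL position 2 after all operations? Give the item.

Answer: B

Derivation:
After op 1 (rotate(+3)): offset=3, physical=[A,B,C,D,E,F,G,H,I], logical=[D,E,F,G,H,I,A,B,C]
After op 2 (rotate(-3)): offset=0, physical=[A,B,C,D,E,F,G,H,I], logical=[A,B,C,D,E,F,G,H,I]
After op 3 (swap(2, 1)): offset=0, physical=[A,C,B,D,E,F,G,H,I], logical=[A,C,B,D,E,F,G,H,I]
After op 4 (replace(3, 'n')): offset=0, physical=[A,C,B,n,E,F,G,H,I], logical=[A,C,B,n,E,F,G,H,I]
After op 5 (rotate(-3)): offset=6, physical=[A,C,B,n,E,F,G,H,I], logical=[G,H,I,A,C,B,n,E,F]
After op 6 (rotate(+3)): offset=0, physical=[A,C,B,n,E,F,G,H,I], logical=[A,C,B,n,E,F,G,H,I]
After op 7 (rotate(+2)): offset=2, physical=[A,C,B,n,E,F,G,H,I], logical=[B,n,E,F,G,H,I,A,C]
After op 8 (replace(1, 'j')): offset=2, physical=[A,C,B,j,E,F,G,H,I], logical=[B,j,E,F,G,H,I,A,C]
After op 9 (swap(2, 3)): offset=2, physical=[A,C,B,j,F,E,G,H,I], logical=[B,j,F,E,G,H,I,A,C]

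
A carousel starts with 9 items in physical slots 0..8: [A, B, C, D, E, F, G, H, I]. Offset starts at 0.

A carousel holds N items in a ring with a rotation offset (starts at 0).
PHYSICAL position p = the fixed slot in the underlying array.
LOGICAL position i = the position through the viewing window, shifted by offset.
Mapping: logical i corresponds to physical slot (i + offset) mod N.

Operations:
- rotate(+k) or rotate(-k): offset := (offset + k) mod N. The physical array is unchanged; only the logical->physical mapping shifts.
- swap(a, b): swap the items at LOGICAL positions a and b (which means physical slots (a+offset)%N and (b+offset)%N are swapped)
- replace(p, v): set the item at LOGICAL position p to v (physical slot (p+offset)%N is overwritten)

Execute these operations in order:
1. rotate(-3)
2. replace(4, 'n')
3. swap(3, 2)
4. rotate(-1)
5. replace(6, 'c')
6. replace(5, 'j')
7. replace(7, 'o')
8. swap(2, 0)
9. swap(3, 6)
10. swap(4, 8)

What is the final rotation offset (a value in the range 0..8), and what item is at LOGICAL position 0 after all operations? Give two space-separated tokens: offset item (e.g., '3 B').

Answer: 5 H

Derivation:
After op 1 (rotate(-3)): offset=6, physical=[A,B,C,D,E,F,G,H,I], logical=[G,H,I,A,B,C,D,E,F]
After op 2 (replace(4, 'n')): offset=6, physical=[A,n,C,D,E,F,G,H,I], logical=[G,H,I,A,n,C,D,E,F]
After op 3 (swap(3, 2)): offset=6, physical=[I,n,C,D,E,F,G,H,A], logical=[G,H,A,I,n,C,D,E,F]
After op 4 (rotate(-1)): offset=5, physical=[I,n,C,D,E,F,G,H,A], logical=[F,G,H,A,I,n,C,D,E]
After op 5 (replace(6, 'c')): offset=5, physical=[I,n,c,D,E,F,G,H,A], logical=[F,G,H,A,I,n,c,D,E]
After op 6 (replace(5, 'j')): offset=5, physical=[I,j,c,D,E,F,G,H,A], logical=[F,G,H,A,I,j,c,D,E]
After op 7 (replace(7, 'o')): offset=5, physical=[I,j,c,o,E,F,G,H,A], logical=[F,G,H,A,I,j,c,o,E]
After op 8 (swap(2, 0)): offset=5, physical=[I,j,c,o,E,H,G,F,A], logical=[H,G,F,A,I,j,c,o,E]
After op 9 (swap(3, 6)): offset=5, physical=[I,j,A,o,E,H,G,F,c], logical=[H,G,F,c,I,j,A,o,E]
After op 10 (swap(4, 8)): offset=5, physical=[E,j,A,o,I,H,G,F,c], logical=[H,G,F,c,E,j,A,o,I]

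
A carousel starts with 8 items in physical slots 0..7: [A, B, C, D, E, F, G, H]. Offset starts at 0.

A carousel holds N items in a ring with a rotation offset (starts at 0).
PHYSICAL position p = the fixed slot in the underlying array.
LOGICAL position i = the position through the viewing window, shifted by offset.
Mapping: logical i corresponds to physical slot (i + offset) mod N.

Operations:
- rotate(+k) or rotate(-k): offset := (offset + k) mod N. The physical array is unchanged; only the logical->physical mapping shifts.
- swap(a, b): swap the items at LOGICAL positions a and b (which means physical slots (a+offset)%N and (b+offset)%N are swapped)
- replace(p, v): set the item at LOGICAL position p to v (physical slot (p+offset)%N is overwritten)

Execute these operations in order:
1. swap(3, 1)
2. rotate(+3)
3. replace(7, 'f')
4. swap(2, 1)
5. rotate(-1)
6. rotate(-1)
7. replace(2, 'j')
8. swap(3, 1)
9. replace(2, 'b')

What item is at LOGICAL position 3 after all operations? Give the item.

Answer: f

Derivation:
After op 1 (swap(3, 1)): offset=0, physical=[A,D,C,B,E,F,G,H], logical=[A,D,C,B,E,F,G,H]
After op 2 (rotate(+3)): offset=3, physical=[A,D,C,B,E,F,G,H], logical=[B,E,F,G,H,A,D,C]
After op 3 (replace(7, 'f')): offset=3, physical=[A,D,f,B,E,F,G,H], logical=[B,E,F,G,H,A,D,f]
After op 4 (swap(2, 1)): offset=3, physical=[A,D,f,B,F,E,G,H], logical=[B,F,E,G,H,A,D,f]
After op 5 (rotate(-1)): offset=2, physical=[A,D,f,B,F,E,G,H], logical=[f,B,F,E,G,H,A,D]
After op 6 (rotate(-1)): offset=1, physical=[A,D,f,B,F,E,G,H], logical=[D,f,B,F,E,G,H,A]
After op 7 (replace(2, 'j')): offset=1, physical=[A,D,f,j,F,E,G,H], logical=[D,f,j,F,E,G,H,A]
After op 8 (swap(3, 1)): offset=1, physical=[A,D,F,j,f,E,G,H], logical=[D,F,j,f,E,G,H,A]
After op 9 (replace(2, 'b')): offset=1, physical=[A,D,F,b,f,E,G,H], logical=[D,F,b,f,E,G,H,A]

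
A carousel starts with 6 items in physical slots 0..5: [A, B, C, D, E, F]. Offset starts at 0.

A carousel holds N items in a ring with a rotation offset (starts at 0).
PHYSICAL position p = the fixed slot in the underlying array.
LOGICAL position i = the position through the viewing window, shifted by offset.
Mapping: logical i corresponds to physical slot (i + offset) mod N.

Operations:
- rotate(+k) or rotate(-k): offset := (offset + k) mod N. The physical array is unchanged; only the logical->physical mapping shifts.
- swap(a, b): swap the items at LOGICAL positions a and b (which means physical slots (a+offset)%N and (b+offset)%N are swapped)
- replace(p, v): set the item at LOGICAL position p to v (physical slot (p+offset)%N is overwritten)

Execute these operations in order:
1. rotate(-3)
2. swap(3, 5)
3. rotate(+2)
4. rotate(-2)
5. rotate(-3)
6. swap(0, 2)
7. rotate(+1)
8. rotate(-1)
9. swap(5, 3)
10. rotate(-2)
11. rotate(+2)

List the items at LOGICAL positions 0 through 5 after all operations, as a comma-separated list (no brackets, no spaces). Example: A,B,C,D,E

Answer: A,B,C,F,E,D

Derivation:
After op 1 (rotate(-3)): offset=3, physical=[A,B,C,D,E,F], logical=[D,E,F,A,B,C]
After op 2 (swap(3, 5)): offset=3, physical=[C,B,A,D,E,F], logical=[D,E,F,C,B,A]
After op 3 (rotate(+2)): offset=5, physical=[C,B,A,D,E,F], logical=[F,C,B,A,D,E]
After op 4 (rotate(-2)): offset=3, physical=[C,B,A,D,E,F], logical=[D,E,F,C,B,A]
After op 5 (rotate(-3)): offset=0, physical=[C,B,A,D,E,F], logical=[C,B,A,D,E,F]
After op 6 (swap(0, 2)): offset=0, physical=[A,B,C,D,E,F], logical=[A,B,C,D,E,F]
After op 7 (rotate(+1)): offset=1, physical=[A,B,C,D,E,F], logical=[B,C,D,E,F,A]
After op 8 (rotate(-1)): offset=0, physical=[A,B,C,D,E,F], logical=[A,B,C,D,E,F]
After op 9 (swap(5, 3)): offset=0, physical=[A,B,C,F,E,D], logical=[A,B,C,F,E,D]
After op 10 (rotate(-2)): offset=4, physical=[A,B,C,F,E,D], logical=[E,D,A,B,C,F]
After op 11 (rotate(+2)): offset=0, physical=[A,B,C,F,E,D], logical=[A,B,C,F,E,D]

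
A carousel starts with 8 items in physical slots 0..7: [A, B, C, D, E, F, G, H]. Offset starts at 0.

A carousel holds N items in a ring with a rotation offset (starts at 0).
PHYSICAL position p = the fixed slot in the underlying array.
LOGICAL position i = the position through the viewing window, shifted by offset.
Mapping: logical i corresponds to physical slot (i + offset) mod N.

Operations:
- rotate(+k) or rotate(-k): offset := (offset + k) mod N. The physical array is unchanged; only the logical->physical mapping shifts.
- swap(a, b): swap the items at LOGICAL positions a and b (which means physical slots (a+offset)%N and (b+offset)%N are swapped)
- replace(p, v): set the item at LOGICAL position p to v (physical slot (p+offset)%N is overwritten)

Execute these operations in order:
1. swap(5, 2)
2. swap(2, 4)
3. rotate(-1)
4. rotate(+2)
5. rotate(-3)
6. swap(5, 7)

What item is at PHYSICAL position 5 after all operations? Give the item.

After op 1 (swap(5, 2)): offset=0, physical=[A,B,F,D,E,C,G,H], logical=[A,B,F,D,E,C,G,H]
After op 2 (swap(2, 4)): offset=0, physical=[A,B,E,D,F,C,G,H], logical=[A,B,E,D,F,C,G,H]
After op 3 (rotate(-1)): offset=7, physical=[A,B,E,D,F,C,G,H], logical=[H,A,B,E,D,F,C,G]
After op 4 (rotate(+2)): offset=1, physical=[A,B,E,D,F,C,G,H], logical=[B,E,D,F,C,G,H,A]
After op 5 (rotate(-3)): offset=6, physical=[A,B,E,D,F,C,G,H], logical=[G,H,A,B,E,D,F,C]
After op 6 (swap(5, 7)): offset=6, physical=[A,B,E,C,F,D,G,H], logical=[G,H,A,B,E,C,F,D]

Answer: D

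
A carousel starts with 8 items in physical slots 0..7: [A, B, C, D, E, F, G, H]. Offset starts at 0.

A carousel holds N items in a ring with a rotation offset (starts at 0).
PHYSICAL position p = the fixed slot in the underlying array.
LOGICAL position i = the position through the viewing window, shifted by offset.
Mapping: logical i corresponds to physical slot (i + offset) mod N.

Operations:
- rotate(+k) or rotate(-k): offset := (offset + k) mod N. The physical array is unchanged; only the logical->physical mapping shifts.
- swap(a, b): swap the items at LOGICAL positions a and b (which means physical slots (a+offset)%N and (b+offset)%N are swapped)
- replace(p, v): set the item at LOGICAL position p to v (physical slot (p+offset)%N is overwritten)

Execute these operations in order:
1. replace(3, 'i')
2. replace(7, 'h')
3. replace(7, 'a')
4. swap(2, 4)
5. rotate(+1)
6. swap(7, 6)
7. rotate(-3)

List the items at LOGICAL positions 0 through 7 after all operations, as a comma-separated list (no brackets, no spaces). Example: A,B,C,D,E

Answer: G,A,a,B,E,i,C,F

Derivation:
After op 1 (replace(3, 'i')): offset=0, physical=[A,B,C,i,E,F,G,H], logical=[A,B,C,i,E,F,G,H]
After op 2 (replace(7, 'h')): offset=0, physical=[A,B,C,i,E,F,G,h], logical=[A,B,C,i,E,F,G,h]
After op 3 (replace(7, 'a')): offset=0, physical=[A,B,C,i,E,F,G,a], logical=[A,B,C,i,E,F,G,a]
After op 4 (swap(2, 4)): offset=0, physical=[A,B,E,i,C,F,G,a], logical=[A,B,E,i,C,F,G,a]
After op 5 (rotate(+1)): offset=1, physical=[A,B,E,i,C,F,G,a], logical=[B,E,i,C,F,G,a,A]
After op 6 (swap(7, 6)): offset=1, physical=[a,B,E,i,C,F,G,A], logical=[B,E,i,C,F,G,A,a]
After op 7 (rotate(-3)): offset=6, physical=[a,B,E,i,C,F,G,A], logical=[G,A,a,B,E,i,C,F]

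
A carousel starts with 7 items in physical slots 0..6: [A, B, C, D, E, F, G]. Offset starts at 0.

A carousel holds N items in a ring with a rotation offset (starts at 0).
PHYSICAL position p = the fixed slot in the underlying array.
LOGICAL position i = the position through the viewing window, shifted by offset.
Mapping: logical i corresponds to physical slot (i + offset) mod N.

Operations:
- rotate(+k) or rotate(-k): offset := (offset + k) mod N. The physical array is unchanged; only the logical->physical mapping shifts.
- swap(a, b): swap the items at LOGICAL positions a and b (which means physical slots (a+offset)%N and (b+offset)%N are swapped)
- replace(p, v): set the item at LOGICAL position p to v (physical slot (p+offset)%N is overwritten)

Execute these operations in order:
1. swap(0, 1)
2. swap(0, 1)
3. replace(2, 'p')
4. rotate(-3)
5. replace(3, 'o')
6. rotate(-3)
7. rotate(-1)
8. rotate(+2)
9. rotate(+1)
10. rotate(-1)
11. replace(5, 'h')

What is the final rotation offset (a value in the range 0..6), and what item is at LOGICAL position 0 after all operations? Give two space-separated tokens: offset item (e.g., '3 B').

Answer: 2 p

Derivation:
After op 1 (swap(0, 1)): offset=0, physical=[B,A,C,D,E,F,G], logical=[B,A,C,D,E,F,G]
After op 2 (swap(0, 1)): offset=0, physical=[A,B,C,D,E,F,G], logical=[A,B,C,D,E,F,G]
After op 3 (replace(2, 'p')): offset=0, physical=[A,B,p,D,E,F,G], logical=[A,B,p,D,E,F,G]
After op 4 (rotate(-3)): offset=4, physical=[A,B,p,D,E,F,G], logical=[E,F,G,A,B,p,D]
After op 5 (replace(3, 'o')): offset=4, physical=[o,B,p,D,E,F,G], logical=[E,F,G,o,B,p,D]
After op 6 (rotate(-3)): offset=1, physical=[o,B,p,D,E,F,G], logical=[B,p,D,E,F,G,o]
After op 7 (rotate(-1)): offset=0, physical=[o,B,p,D,E,F,G], logical=[o,B,p,D,E,F,G]
After op 8 (rotate(+2)): offset=2, physical=[o,B,p,D,E,F,G], logical=[p,D,E,F,G,o,B]
After op 9 (rotate(+1)): offset=3, physical=[o,B,p,D,E,F,G], logical=[D,E,F,G,o,B,p]
After op 10 (rotate(-1)): offset=2, physical=[o,B,p,D,E,F,G], logical=[p,D,E,F,G,o,B]
After op 11 (replace(5, 'h')): offset=2, physical=[h,B,p,D,E,F,G], logical=[p,D,E,F,G,h,B]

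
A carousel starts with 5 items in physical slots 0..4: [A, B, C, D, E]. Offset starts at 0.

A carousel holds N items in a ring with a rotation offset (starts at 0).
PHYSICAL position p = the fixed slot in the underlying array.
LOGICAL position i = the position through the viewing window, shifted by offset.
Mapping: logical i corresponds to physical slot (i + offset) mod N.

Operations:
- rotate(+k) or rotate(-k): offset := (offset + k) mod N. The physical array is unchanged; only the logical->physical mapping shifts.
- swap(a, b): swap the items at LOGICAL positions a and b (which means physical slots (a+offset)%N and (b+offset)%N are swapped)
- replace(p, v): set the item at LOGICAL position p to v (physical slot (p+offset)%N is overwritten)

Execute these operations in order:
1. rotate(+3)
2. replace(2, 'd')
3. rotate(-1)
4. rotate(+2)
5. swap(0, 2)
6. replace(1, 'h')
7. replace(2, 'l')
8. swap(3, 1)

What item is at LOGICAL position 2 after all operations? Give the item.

Answer: l

Derivation:
After op 1 (rotate(+3)): offset=3, physical=[A,B,C,D,E], logical=[D,E,A,B,C]
After op 2 (replace(2, 'd')): offset=3, physical=[d,B,C,D,E], logical=[D,E,d,B,C]
After op 3 (rotate(-1)): offset=2, physical=[d,B,C,D,E], logical=[C,D,E,d,B]
After op 4 (rotate(+2)): offset=4, physical=[d,B,C,D,E], logical=[E,d,B,C,D]
After op 5 (swap(0, 2)): offset=4, physical=[d,E,C,D,B], logical=[B,d,E,C,D]
After op 6 (replace(1, 'h')): offset=4, physical=[h,E,C,D,B], logical=[B,h,E,C,D]
After op 7 (replace(2, 'l')): offset=4, physical=[h,l,C,D,B], logical=[B,h,l,C,D]
After op 8 (swap(3, 1)): offset=4, physical=[C,l,h,D,B], logical=[B,C,l,h,D]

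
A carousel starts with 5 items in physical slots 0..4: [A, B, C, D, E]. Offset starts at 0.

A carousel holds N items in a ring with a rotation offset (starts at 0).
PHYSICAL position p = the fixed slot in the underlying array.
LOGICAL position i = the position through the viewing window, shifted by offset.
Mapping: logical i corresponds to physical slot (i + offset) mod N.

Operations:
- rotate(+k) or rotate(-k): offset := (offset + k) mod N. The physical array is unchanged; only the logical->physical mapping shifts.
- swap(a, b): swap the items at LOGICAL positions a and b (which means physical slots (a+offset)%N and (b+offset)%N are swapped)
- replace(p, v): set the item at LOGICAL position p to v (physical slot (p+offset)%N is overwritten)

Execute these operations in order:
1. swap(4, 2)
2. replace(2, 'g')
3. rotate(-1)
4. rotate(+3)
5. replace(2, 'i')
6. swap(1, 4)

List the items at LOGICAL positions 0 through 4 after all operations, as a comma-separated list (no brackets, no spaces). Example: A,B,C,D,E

After op 1 (swap(4, 2)): offset=0, physical=[A,B,E,D,C], logical=[A,B,E,D,C]
After op 2 (replace(2, 'g')): offset=0, physical=[A,B,g,D,C], logical=[A,B,g,D,C]
After op 3 (rotate(-1)): offset=4, physical=[A,B,g,D,C], logical=[C,A,B,g,D]
After op 4 (rotate(+3)): offset=2, physical=[A,B,g,D,C], logical=[g,D,C,A,B]
After op 5 (replace(2, 'i')): offset=2, physical=[A,B,g,D,i], logical=[g,D,i,A,B]
After op 6 (swap(1, 4)): offset=2, physical=[A,D,g,B,i], logical=[g,B,i,A,D]

Answer: g,B,i,A,D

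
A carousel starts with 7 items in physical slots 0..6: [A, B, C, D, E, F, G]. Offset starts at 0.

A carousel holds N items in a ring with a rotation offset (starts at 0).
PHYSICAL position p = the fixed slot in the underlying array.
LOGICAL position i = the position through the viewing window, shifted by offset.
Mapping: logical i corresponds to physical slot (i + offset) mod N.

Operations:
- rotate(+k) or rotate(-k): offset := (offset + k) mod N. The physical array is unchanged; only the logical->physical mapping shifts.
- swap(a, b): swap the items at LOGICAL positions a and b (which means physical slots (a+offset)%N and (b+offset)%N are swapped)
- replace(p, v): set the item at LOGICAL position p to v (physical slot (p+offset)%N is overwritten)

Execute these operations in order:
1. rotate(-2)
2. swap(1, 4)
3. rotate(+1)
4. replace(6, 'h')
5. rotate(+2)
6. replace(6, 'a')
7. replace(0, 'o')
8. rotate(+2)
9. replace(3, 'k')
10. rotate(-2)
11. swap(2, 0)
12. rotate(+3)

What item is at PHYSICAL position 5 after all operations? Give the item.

After op 1 (rotate(-2)): offset=5, physical=[A,B,C,D,E,F,G], logical=[F,G,A,B,C,D,E]
After op 2 (swap(1, 4)): offset=5, physical=[A,B,G,D,E,F,C], logical=[F,C,A,B,G,D,E]
After op 3 (rotate(+1)): offset=6, physical=[A,B,G,D,E,F,C], logical=[C,A,B,G,D,E,F]
After op 4 (replace(6, 'h')): offset=6, physical=[A,B,G,D,E,h,C], logical=[C,A,B,G,D,E,h]
After op 5 (rotate(+2)): offset=1, physical=[A,B,G,D,E,h,C], logical=[B,G,D,E,h,C,A]
After op 6 (replace(6, 'a')): offset=1, physical=[a,B,G,D,E,h,C], logical=[B,G,D,E,h,C,a]
After op 7 (replace(0, 'o')): offset=1, physical=[a,o,G,D,E,h,C], logical=[o,G,D,E,h,C,a]
After op 8 (rotate(+2)): offset=3, physical=[a,o,G,D,E,h,C], logical=[D,E,h,C,a,o,G]
After op 9 (replace(3, 'k')): offset=3, physical=[a,o,G,D,E,h,k], logical=[D,E,h,k,a,o,G]
After op 10 (rotate(-2)): offset=1, physical=[a,o,G,D,E,h,k], logical=[o,G,D,E,h,k,a]
After op 11 (swap(2, 0)): offset=1, physical=[a,D,G,o,E,h,k], logical=[D,G,o,E,h,k,a]
After op 12 (rotate(+3)): offset=4, physical=[a,D,G,o,E,h,k], logical=[E,h,k,a,D,G,o]

Answer: h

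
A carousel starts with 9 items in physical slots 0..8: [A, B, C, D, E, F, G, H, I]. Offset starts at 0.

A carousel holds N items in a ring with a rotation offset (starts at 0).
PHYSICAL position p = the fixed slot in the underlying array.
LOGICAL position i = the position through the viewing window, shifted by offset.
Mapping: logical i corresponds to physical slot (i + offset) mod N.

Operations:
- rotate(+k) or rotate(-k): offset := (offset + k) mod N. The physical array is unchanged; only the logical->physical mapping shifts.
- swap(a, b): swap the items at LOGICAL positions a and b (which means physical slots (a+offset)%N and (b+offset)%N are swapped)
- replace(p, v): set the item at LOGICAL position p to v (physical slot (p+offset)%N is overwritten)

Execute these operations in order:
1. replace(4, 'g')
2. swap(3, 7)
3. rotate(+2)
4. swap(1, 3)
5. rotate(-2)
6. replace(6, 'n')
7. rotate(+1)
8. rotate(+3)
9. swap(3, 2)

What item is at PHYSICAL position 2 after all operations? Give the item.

Answer: C

Derivation:
After op 1 (replace(4, 'g')): offset=0, physical=[A,B,C,D,g,F,G,H,I], logical=[A,B,C,D,g,F,G,H,I]
After op 2 (swap(3, 7)): offset=0, physical=[A,B,C,H,g,F,G,D,I], logical=[A,B,C,H,g,F,G,D,I]
After op 3 (rotate(+2)): offset=2, physical=[A,B,C,H,g,F,G,D,I], logical=[C,H,g,F,G,D,I,A,B]
After op 4 (swap(1, 3)): offset=2, physical=[A,B,C,F,g,H,G,D,I], logical=[C,F,g,H,G,D,I,A,B]
After op 5 (rotate(-2)): offset=0, physical=[A,B,C,F,g,H,G,D,I], logical=[A,B,C,F,g,H,G,D,I]
After op 6 (replace(6, 'n')): offset=0, physical=[A,B,C,F,g,H,n,D,I], logical=[A,B,C,F,g,H,n,D,I]
After op 7 (rotate(+1)): offset=1, physical=[A,B,C,F,g,H,n,D,I], logical=[B,C,F,g,H,n,D,I,A]
After op 8 (rotate(+3)): offset=4, physical=[A,B,C,F,g,H,n,D,I], logical=[g,H,n,D,I,A,B,C,F]
After op 9 (swap(3, 2)): offset=4, physical=[A,B,C,F,g,H,D,n,I], logical=[g,H,D,n,I,A,B,C,F]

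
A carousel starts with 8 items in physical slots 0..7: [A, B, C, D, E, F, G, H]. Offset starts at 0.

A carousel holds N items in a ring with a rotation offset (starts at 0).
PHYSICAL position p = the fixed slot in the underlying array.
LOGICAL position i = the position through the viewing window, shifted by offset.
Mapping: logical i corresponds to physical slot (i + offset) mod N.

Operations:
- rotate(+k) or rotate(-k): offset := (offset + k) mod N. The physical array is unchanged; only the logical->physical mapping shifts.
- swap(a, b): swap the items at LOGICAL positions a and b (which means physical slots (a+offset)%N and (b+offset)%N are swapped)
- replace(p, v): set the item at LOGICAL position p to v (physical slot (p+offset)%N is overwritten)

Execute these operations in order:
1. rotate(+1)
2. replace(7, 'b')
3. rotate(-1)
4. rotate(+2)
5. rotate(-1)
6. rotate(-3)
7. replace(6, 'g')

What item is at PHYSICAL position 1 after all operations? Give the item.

Answer: B

Derivation:
After op 1 (rotate(+1)): offset=1, physical=[A,B,C,D,E,F,G,H], logical=[B,C,D,E,F,G,H,A]
After op 2 (replace(7, 'b')): offset=1, physical=[b,B,C,D,E,F,G,H], logical=[B,C,D,E,F,G,H,b]
After op 3 (rotate(-1)): offset=0, physical=[b,B,C,D,E,F,G,H], logical=[b,B,C,D,E,F,G,H]
After op 4 (rotate(+2)): offset=2, physical=[b,B,C,D,E,F,G,H], logical=[C,D,E,F,G,H,b,B]
After op 5 (rotate(-1)): offset=1, physical=[b,B,C,D,E,F,G,H], logical=[B,C,D,E,F,G,H,b]
After op 6 (rotate(-3)): offset=6, physical=[b,B,C,D,E,F,G,H], logical=[G,H,b,B,C,D,E,F]
After op 7 (replace(6, 'g')): offset=6, physical=[b,B,C,D,g,F,G,H], logical=[G,H,b,B,C,D,g,F]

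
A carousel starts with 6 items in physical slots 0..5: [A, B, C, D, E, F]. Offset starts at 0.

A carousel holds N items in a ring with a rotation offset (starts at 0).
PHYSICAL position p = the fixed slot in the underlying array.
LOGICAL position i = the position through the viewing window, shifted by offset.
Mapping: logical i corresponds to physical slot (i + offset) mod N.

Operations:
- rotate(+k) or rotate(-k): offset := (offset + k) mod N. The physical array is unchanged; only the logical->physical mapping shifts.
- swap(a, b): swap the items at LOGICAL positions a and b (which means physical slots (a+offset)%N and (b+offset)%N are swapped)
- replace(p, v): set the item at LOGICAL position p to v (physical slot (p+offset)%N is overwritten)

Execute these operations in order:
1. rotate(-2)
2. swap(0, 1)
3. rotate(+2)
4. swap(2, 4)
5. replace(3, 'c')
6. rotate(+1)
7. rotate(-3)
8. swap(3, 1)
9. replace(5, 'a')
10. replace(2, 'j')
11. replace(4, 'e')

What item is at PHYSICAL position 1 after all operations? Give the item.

After op 1 (rotate(-2)): offset=4, physical=[A,B,C,D,E,F], logical=[E,F,A,B,C,D]
After op 2 (swap(0, 1)): offset=4, physical=[A,B,C,D,F,E], logical=[F,E,A,B,C,D]
After op 3 (rotate(+2)): offset=0, physical=[A,B,C,D,F,E], logical=[A,B,C,D,F,E]
After op 4 (swap(2, 4)): offset=0, physical=[A,B,F,D,C,E], logical=[A,B,F,D,C,E]
After op 5 (replace(3, 'c')): offset=0, physical=[A,B,F,c,C,E], logical=[A,B,F,c,C,E]
After op 6 (rotate(+1)): offset=1, physical=[A,B,F,c,C,E], logical=[B,F,c,C,E,A]
After op 7 (rotate(-3)): offset=4, physical=[A,B,F,c,C,E], logical=[C,E,A,B,F,c]
After op 8 (swap(3, 1)): offset=4, physical=[A,E,F,c,C,B], logical=[C,B,A,E,F,c]
After op 9 (replace(5, 'a')): offset=4, physical=[A,E,F,a,C,B], logical=[C,B,A,E,F,a]
After op 10 (replace(2, 'j')): offset=4, physical=[j,E,F,a,C,B], logical=[C,B,j,E,F,a]
After op 11 (replace(4, 'e')): offset=4, physical=[j,E,e,a,C,B], logical=[C,B,j,E,e,a]

Answer: E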